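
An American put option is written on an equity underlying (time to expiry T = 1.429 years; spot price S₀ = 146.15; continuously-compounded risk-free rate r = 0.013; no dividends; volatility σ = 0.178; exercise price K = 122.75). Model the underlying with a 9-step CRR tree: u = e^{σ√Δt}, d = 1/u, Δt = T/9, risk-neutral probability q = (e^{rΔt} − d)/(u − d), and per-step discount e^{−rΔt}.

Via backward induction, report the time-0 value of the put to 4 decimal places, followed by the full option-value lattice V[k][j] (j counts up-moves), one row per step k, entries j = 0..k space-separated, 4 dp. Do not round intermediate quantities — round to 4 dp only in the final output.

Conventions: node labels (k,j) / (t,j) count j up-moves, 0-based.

price = 2.9574
tree:
2.9574
4.5946 1.3117
6.9838 2.1940 0.4235
10.3451 3.6087 0.7705 0.0739
14.8604 5.8152 1.3890 0.1472 0.0000
20.5740 9.1356 2.4766 0.2932 0.0000 0.0000
27.2555 13.8928 4.3556 0.5839 0.0000 0.0000 0.0000
33.7941 20.2364 7.5260 1.1629 0.0000 0.0000 0.0000 0.0000
39.8850 27.2555 12.7013 2.3160 0.0000 0.0000 0.0000 0.0000 0.0000
45.5588 33.7941 20.2364 4.6123 0.0000 0.0000 0.0000 0.0000 0.0000 0.0000

Δt=0.15878, u=1.07350, d=0.93153, q=0.49683, disc=e^(-rΔt)=0.99794
k=9 terminal: V=max(K-S,0) → 45.5588 33.7941 20.2364 4.6123 0.0000 0.0000 0.0000 0.0000 0.0000 0.0000
k=8: j=0 S=82.8650 intr=39.8850 cont=39.6319 V=39.8850[EX]; j=1 S=95.4945 intr=27.2555 cont=27.0024 V=27.2555[EX]; j=2 S=110.0487 intr=12.7013 cont=12.4482 V=12.7013[EX]; j=3 S=126.8212 intr=0.0000 cont=2.3160 V=2.3160[hold]; j=4 S=146.1500 intr=0.0000 cont=0.0000 V=0.0000[hold]; j=5 S=168.4247 intr=0.0000 cont=0.0000 V=0.0000[hold]; j=6 S=194.0942 intr=0.0000 cont=0.0000 V=0.0000[hold]; j=7 S=223.6760 intr=0.0000 cont=0.0000 V=0.0000[hold]; j=8 S=257.7664 intr=0.0000 cont=0.0000 V=0.0000[hold]
k=7: j=0 S=88.9559 intr=33.7941 cont=33.5410 V=33.7941[EX]; j=1 S=102.5136 intr=20.2364 cont=19.9833 V=20.2364[EX]; j=2 S=118.1377 intr=4.6123 cont=7.5260 V=7.5260[hold]; j=3 S=136.1430 intr=0.0000 cont=1.1629 V=1.1629[hold]; j=4 S=156.8925 intr=0.0000 cont=0.0000 V=0.0000[hold]; j=5 S=180.8045 intr=0.0000 cont=0.0000 V=0.0000[hold]; j=6 S=208.3608 intr=0.0000 cont=0.0000 V=0.0000[hold]; j=7 S=240.1170 intr=0.0000 cont=0.0000 V=0.0000[hold]
k=6: j=0 S=95.4945 intr=27.2555 cont=27.0024 V=27.2555[EX]; j=1 S=110.0487 intr=12.7013 cont=13.8928 V=13.8928[hold]; j=2 S=126.8212 intr=0.0000 cont=4.3556 V=4.3556[hold]; j=3 S=146.1500 intr=0.0000 cont=0.5839 V=0.5839[hold]; j=4 S=168.4247 intr=0.0000 cont=0.0000 V=0.0000[hold]; j=5 S=194.0942 intr=0.0000 cont=0.0000 V=0.0000[hold]; j=6 S=223.6760 intr=0.0000 cont=0.0000 V=0.0000[hold]
k=5: j=0 S=102.5136 intr=20.2364 cont=20.5740 V=20.5740[hold]; j=1 S=118.1377 intr=4.6123 cont=9.1356 V=9.1356[hold]; j=2 S=136.1430 intr=0.0000 cont=2.4766 V=2.4766[hold]; j=3 S=156.8925 intr=0.0000 cont=0.2932 V=0.2932[hold]; j=4 S=180.8045 intr=0.0000 cont=0.0000 V=0.0000[hold]; j=5 S=208.3608 intr=0.0000 cont=0.0000 V=0.0000[hold]
k=4: j=0 S=110.0487 intr=12.7013 cont=14.8604 V=14.8604[hold]; j=1 S=126.8212 intr=0.0000 cont=5.8152 V=5.8152[hold]; j=2 S=146.1500 intr=0.0000 cont=1.3890 V=1.3890[hold]; j=3 S=168.4247 intr=0.0000 cont=0.1472 V=0.1472[hold]; j=4 S=194.0942 intr=0.0000 cont=0.0000 V=0.0000[hold]
k=3: j=0 S=118.1377 intr=4.6123 cont=10.3451 V=10.3451[hold]; j=1 S=136.1430 intr=0.0000 cont=3.6087 V=3.6087[hold]; j=2 S=156.8925 intr=0.0000 cont=0.7705 V=0.7705[hold]; j=3 S=180.8045 intr=0.0000 cont=0.0739 V=0.0739[hold]
k=2: j=0 S=126.8212 intr=0.0000 cont=6.9838 V=6.9838[hold]; j=1 S=146.1500 intr=0.0000 cont=2.1940 V=2.1940[hold]; j=2 S=168.4247 intr=0.0000 cont=0.4235 V=0.4235[hold]
k=1: j=0 S=136.1430 intr=0.0000 cont=4.5946 V=4.5946[hold]; j=1 S=156.8925 intr=0.0000 cont=1.3117 V=1.3117[hold]
k=0: j=0 S=146.1500 intr=0.0000 cont=2.9574 V=2.9574[hold]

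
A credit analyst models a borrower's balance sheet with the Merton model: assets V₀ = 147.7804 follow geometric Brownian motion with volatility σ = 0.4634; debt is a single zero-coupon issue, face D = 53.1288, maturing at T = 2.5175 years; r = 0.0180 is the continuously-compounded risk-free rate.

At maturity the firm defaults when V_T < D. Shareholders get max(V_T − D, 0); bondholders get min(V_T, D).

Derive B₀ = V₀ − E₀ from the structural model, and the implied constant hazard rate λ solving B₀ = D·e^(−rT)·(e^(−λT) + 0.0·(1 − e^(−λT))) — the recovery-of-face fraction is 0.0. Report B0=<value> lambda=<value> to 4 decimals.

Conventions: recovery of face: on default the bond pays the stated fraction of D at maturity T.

Work the structural quantities from V₀ = 147.7804 against face 53.1288:
d₁ = [ln(V₀/D) + (r + σ²/2)T] / (σ√T)
   = [ln(147.7804/53.1288) + (0.0180 + 0.5·0.4634²)·2.5175] / (0.4634·√2.5175)
   = [1.023008 + 0.315618] / 0.735260 = 1.820617
d₂ = d₁ − σ√T = 1.820617 − 0.735260 = 1.085358
N(d₁) = 0.965667,  N(d₂) = 0.861118,  e^(−rT) = 0.955696
E₀ = V₀·N(d₁) − D·e^(−rT)·N(d₂)
   = 147.7804·0.965667 − 53.1288·0.955696·0.861118 = 98.983440
B₀ = V₀ − E₀ = 147.7804 − 98.983440 = 48.796960
e^(−λT) = (B₀·e^(rT)/D − 0)/(1 − 0) = (48.7970·1.046357/53.1288 − 0)/1 = 0.96104378
λ = −ln(0.96104378)/2.5175 = 0.015784

B0=48.7970 lambda=0.0158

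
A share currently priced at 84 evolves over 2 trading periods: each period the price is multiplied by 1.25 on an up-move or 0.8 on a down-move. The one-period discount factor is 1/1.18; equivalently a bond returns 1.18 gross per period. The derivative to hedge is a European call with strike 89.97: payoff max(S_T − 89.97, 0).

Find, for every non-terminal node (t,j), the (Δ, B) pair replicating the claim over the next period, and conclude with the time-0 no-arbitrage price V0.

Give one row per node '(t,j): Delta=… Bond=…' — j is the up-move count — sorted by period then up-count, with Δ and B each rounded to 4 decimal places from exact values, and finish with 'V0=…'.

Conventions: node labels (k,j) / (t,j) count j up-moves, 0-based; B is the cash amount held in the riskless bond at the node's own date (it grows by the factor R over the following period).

(0,0): Delta=0.7815 Bond=-44.5066
(1,0): Delta=0.0000 Bond=0.0000
(1,1): Delta=0.8737 Bond=-62.1921
V0=21.1406

Under the risk-neutral measure, an up-move has probability p* = (R−d)/(u−d) = 0.8444 and values discount at R = 1.18.
Expiry values: V(2,0)=0.0000, V(2,1)=0.0000, V(2,2)=41.2800
  t=1,j=0: stock 67.2000 → up 84.0000 (V=0.0000), down 53.7600 (V=0.0000). Price 0.0000; hedge Δ=0.0000, bond B=0.0000.
  t=1,j=1: stock 105.0000 → up 131.2500 (V=41.2800), down 84.0000 (V=0.0000). Price 29.5412; hedge Δ=0.8737, bond B=-62.1921.
  t=0,j=0: stock 84.0000 → up 105.0000 (V=29.5412), down 67.2000 (V=0.0000). Price 21.1406; hedge Δ=0.7815, bond B=-44.5066.
Verification: the root portfolio costs Δ(0,0)·S0 + B(0,0) = 21.1406, matching V0.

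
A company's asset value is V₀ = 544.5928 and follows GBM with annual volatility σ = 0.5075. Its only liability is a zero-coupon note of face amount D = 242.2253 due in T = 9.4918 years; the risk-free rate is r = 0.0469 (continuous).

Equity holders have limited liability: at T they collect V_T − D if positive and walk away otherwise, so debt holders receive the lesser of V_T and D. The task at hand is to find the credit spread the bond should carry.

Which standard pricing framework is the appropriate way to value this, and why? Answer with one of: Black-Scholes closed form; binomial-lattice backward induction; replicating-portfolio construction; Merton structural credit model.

framework: Merton structural credit model

Key observation: with the firm-asset dynamics (V₀ = 544.5928) and a single zero-coupon liability of face 242.2253 given, debt value, spread, and default probability all derive from the option view of the balance sheet.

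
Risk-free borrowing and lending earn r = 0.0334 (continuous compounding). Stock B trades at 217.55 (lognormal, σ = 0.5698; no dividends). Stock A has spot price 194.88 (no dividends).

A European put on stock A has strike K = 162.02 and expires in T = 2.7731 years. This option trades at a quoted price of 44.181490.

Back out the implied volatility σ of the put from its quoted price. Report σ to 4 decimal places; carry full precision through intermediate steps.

sigma = 0.5995

At σ = 0.5995 the Black–Scholes value reproduces the quote:
σ√T = 0.5995·√2.7731 = 0.998325
d₁ = (ln(S/K) + (r+σ²/2)T) / (σ√T) = (ln(194.88/162.02) + (0.0334+0.5995²/2)·2.7731) / 0.998325 = (0.184664 + 0.590948) / 0.998325 = 0.776913
d₂ = d₁ − σ√T = 0.776913 − 0.998325 = -0.221412
e^{−rT} = 0.911538
N(−d₁) = 0.218605,  N(−d₂) = 0.587614
V = K·e^{−rT}·N(−d₂) − S·N(−d₁) = 86.783215 − 42.601725 = 44.181490 (the quoted price), and the Black–Scholes price is strictly increasing in σ, so σ is unique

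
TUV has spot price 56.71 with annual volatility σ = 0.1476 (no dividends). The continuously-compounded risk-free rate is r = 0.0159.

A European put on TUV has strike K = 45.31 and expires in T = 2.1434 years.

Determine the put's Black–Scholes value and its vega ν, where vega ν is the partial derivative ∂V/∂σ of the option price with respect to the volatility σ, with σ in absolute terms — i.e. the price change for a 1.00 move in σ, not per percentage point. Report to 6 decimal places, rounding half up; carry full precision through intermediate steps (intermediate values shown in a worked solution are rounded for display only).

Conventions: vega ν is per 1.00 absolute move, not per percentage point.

σ√T = 0.1476·√2.1434 = 0.216092
d₁ = (ln(S/K) + (r+σ²/2)T) / (σ√T) = (ln(56.71/45.31) + (0.0159+0.1476²/2)·2.1434) / 0.216092 = (0.224423 + 0.057428) / 0.216092 = 1.304311
d₂ = d₁ − σ√T = 1.304311 − 0.216092 = 1.088219
e^{−rT} = 0.966494
N(−d₁) = 0.096064,  N(−d₂) = 0.138249
Put price V = K·e^{−rT}·N(−d₂) − S·N(−d₁) = 6.054187 − 5.447779 = 0.606408
φ(d₁) = (1/√(2π))·e^{−d₁²/2} = 0.170409
ν = S·φ(d₁)·√T = 14.148313

price = 0.606408
ν = 14.148313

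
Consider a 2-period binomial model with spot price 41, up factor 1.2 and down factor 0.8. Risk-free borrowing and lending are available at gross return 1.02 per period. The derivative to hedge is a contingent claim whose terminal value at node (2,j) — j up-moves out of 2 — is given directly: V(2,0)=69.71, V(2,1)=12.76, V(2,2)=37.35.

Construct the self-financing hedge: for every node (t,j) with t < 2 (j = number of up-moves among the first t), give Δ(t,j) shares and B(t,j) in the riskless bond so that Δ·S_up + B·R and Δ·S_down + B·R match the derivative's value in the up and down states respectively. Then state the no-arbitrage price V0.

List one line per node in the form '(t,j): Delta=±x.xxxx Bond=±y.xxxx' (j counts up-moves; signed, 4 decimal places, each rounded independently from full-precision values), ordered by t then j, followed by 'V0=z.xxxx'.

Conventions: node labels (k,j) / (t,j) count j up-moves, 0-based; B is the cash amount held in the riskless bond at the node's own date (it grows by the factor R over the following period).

(0,0): Delta=-0.7235 Bond=60.1629
(1,0): Delta=-4.3407 Bond=180.0098
(1,1): Delta=1.2495 Bond=-35.7059
V0=30.4987

No-arbitrage ⇒ martingale measure with p* = (R−d)/(u−d) = 0.5500.
At maturity the claim pays: V(2,0)=69.7100, V(2,1)=12.7600, V(2,2)=37.3500
  t=1,j=0: stock 32.8000 → up 39.3600 (V=12.7600), down 26.2400 (V=69.7100). Price 37.6348; hedge Δ=-4.3407, bond B=180.0098.
  t=1,j=1: stock 49.2000 → up 59.0400 (V=37.3500), down 39.3600 (V=12.7600). Price 25.7691; hedge Δ=1.2495, bond B=-35.7059.
  t=0,j=0: stock 41.0000 → up 49.2000 (V=25.7691), down 32.8000 (V=37.6348). Price 30.4987; hedge Δ=-0.7235, bond B=60.1629.
Verification: the root portfolio costs Δ(0,0)·S0 + B(0,0) = 30.4987, matching V0.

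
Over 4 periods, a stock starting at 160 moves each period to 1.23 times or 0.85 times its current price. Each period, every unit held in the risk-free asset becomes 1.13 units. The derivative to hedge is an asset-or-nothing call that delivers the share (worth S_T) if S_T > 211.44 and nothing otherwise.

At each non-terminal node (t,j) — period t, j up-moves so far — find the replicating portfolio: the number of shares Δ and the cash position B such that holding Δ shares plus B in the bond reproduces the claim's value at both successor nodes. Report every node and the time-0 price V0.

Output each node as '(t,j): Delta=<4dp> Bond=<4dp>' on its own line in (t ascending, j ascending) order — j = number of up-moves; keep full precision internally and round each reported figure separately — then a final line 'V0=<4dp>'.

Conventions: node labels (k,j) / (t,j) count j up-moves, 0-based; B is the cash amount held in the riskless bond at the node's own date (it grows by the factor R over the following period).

Under the risk-neutral measure, an up-move has probability p* = (R−d)/(u−d) = 0.7368 and values discount at R = 1.13.
Payoffs at expiry: V(4,0)=0.0000, V(4,1)=0.0000, V(4,2)=0.0000, V(4,3)=253.0779, V(4,4)=366.2186
(3,0): S=98.2600. Δ = (V_up−V_dn)/(S_up−S_dn) = (0.0000−0.0000)/(120.8598−83.5210) = 0.0000. V = [p*·0.0000 + (1−p*)·0.0000]/1.13 = 0.0000. B = V − Δ·S = 0.0000.
(3,1): S=142.1880. Δ = (V_up−V_dn)/(S_up−S_dn) = (0.0000−0.0000)/(174.8912−120.8598) = 0.0000. V = [p*·0.0000 + (1−p*)·0.0000]/1.13 = 0.0000. B = V − Δ·S = 0.0000.
(3,2): S=205.7544. Δ = (V_up−V_dn)/(S_up−S_dn) = (253.0779−0.0000)/(253.0779−174.8912) = 3.2368. V = [p*·253.0779 + (1−p*)·0.0000]/1.13 = 165.0252. B = V − Δ·S = -500.9693.
(3,3): S=297.7387. Δ = (V_up−V_dn)/(S_up−S_dn) = (366.2186−253.0779)/(366.2186−253.0779) = 1.0000. V = [p*·366.2186 + (1−p*)·253.0779]/1.13 = 297.7387. B = V − Δ·S = 0.0000.
(2,0): S=115.6000. Δ = (V_up−V_dn)/(S_up−S_dn) = (0.0000−0.0000)/(142.1880−98.2600) = 0.0000. V = [p*·0.0000 + (1−p*)·0.0000]/1.13 = 0.0000. B = V − Δ·S = 0.0000.
(2,1): S=167.2800. Δ = (V_up−V_dn)/(S_up−S_dn) = (165.0252−0.0000)/(205.7544−142.1880) = 2.5961. V = [p*·165.0252 + (1−p*)·0.0000]/1.13 = 107.6084. B = V − Δ·S = -326.6684.
(2,2): S=242.0640. Δ = (V_up−V_dn)/(S_up−S_dn) = (297.7387−165.0252)/(297.7387−205.7544) = 1.4428. V = [p*·297.7387 + (1−p*)·165.0252]/1.13 = 232.5789. B = V − Δ·S = -116.6673.
(1,0): S=136.0000. Δ = (V_up−V_dn)/(S_up−S_dn) = (107.6084−0.0000)/(167.2800−115.6000) = 2.0822. V = [p*·107.6084 + (1−p*)·0.0000]/1.13 = 70.1685. B = V − Δ·S = -213.0115.
(1,1): S=196.8000. Δ = (V_up−V_dn)/(S_up−S_dn) = (232.5789−107.6084)/(242.0640−167.2800) = 1.6711. V = [p*·232.5789 + (1−p*)·107.6084]/1.13 = 176.7185. B = V − Δ·S = -152.1511.
(0,0): S=160.0000. Δ = (V_up−V_dn)/(S_up−S_dn) = (176.7185−70.1685)/(196.8000−136.0000) = 1.7525. V = [p*·176.7185 + (1−p*)·70.1685]/1.13 = 131.5744. B = V − Δ·S = -148.8204.
As a check, the time-0 holding Δ(0,0)·S0 + B(0,0) comes to 131.5744 — exactly V0.

(0,0): Delta=1.7525 Bond=-148.8204
(1,0): Delta=2.0822 Bond=-213.0115
(1,1): Delta=1.6711 Bond=-152.1511
(2,0): Delta=0.0000 Bond=0.0000
(2,1): Delta=2.5961 Bond=-326.6684
(2,2): Delta=1.4428 Bond=-116.6673
(3,0): Delta=0.0000 Bond=0.0000
(3,1): Delta=0.0000 Bond=0.0000
(3,2): Delta=3.2368 Bond=-500.9693
(3,3): Delta=1.0000 Bond=0.0000
V0=131.5744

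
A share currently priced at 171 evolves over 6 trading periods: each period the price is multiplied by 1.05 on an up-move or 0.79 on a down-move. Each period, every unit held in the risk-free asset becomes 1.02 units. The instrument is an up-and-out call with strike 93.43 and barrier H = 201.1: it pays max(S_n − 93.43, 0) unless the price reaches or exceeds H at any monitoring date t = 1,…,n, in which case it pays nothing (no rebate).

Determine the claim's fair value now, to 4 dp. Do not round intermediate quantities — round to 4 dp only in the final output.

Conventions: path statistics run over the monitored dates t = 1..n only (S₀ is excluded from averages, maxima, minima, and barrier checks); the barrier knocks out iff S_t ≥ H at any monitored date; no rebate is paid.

No-arbitrage gives p* = (R−d)/(u−d) = 0.8846: enumerate every path, weight its payoff by its p*-probability, and discount by R^6.
Enumerate all 2^6 = 64 price paths (U = up ×1.05, D = down ×0.79); each path with k up-moves has probability p*^k·(1−p*)^(6−k).
DDDDDD: M=135.0900, payoff=0.0000, prob=0.000002
UDDDDD: M=179.5500, payoff=0.0000, prob=0.000018
DUDDDD: M=141.8445, payoff=0.0000, prob=0.000018
UUDDDD: M=188.5275, payoff=0.0000, prob=0.000139
DDUDDD: M=135.0900, payoff=0.0000, prob=0.000018
UDUDDD: M=179.5500, payoff=0.0000, prob=0.000139
DUUDDD: M=148.9367, payoff=0.0000, prob=0.000139
UUUDDD: M=197.9539, payoff=4.1690, prob=0.001063
DDDUDD: M=135.0900, payoff=0.0000, prob=0.000018
UDDUDD: M=179.5500, payoff=0.0000, prob=0.000139
DUDUDD: M=141.8445, payoff=0.0000, prob=0.000139
UUDUDD: M=188.5275, payoff=4.1690, prob=0.001063
DDUUDD: M=135.0900, payoff=0.0000, prob=0.000139
UDUUDD: M=179.5500, payoff=4.1690, prob=0.001063
DUUUDD: M=156.3836, payoff=4.1690, prob=0.001063
UUUUDD: M=207.8516, payoff=0.0000, prob=0.008153
DDDDUD: M=135.0900, payoff=0.0000, prob=0.000018
UDDDUD: M=179.5500, payoff=0.0000, prob=0.000139
DUDDUD: M=141.8445, payoff=0.0000, prob=0.000139
UUDDUD: M=188.5275, payoff=4.1690, prob=0.001063
DDUDUD: M=135.0900, payoff=0.0000, prob=0.000139
UDUDUD: M=179.5500, payoff=4.1690, prob=0.001063
DUUDUD: M=148.9367, payoff=4.1690, prob=0.001063
UUUDUD: M=197.9539, payoff=36.2902, prob=0.008153
DDDUUD: M=135.0900, payoff=0.0000, prob=0.000139
UDDUUD: M=179.5500, payoff=4.1690, prob=0.001063
DUDUUD: M=141.8445, payoff=4.1690, prob=0.001063
UUDUUD: M=188.5275, payoff=36.2902, prob=0.008153
DDUUUD: M=135.0900, payoff=4.1690, prob=0.001063
UDUUUD: M=179.5500, payoff=36.2902, prob=0.008153
DUUUUD: M=164.2027, payoff=36.2902, prob=0.008153
UUUUUD: M=218.2441, payoff=0.0000, prob=0.062506
DDDDDU: M=135.0900, payoff=0.0000, prob=0.000018
UDDDDU: M=179.5500, payoff=0.0000, prob=0.000139
DUDDDU: M=141.8445, payoff=0.0000, prob=0.000139
UUDDDU: M=188.5275, payoff=4.1690, prob=0.001063
DDUDDU: M=135.0900, payoff=0.0000, prob=0.000139
UDUDDU: M=179.5500, payoff=4.1690, prob=0.001063
DUUDDU: M=148.9367, payoff=4.1690, prob=0.001063
UUUDDU: M=197.9539, payoff=36.2902, prob=0.008153
DDDUDU: M=135.0900, payoff=0.0000, prob=0.000139
UDDUDU: M=179.5500, payoff=4.1690, prob=0.001063
DUDUDU: M=141.8445, payoff=4.1690, prob=0.001063
UUDUDU: M=188.5275, payoff=36.2902, prob=0.008153
DDUUDU: M=135.0900, payoff=4.1690, prob=0.001063
UDUUDU: M=179.5500, payoff=36.2902, prob=0.008153
DUUUDU: M=156.3836, payoff=36.2902, prob=0.008153
UUUUDU: M=207.8516, payoff=0.0000, prob=0.062506
DDDDUU: M=135.0900, payoff=0.0000, prob=0.000139
UDDDUU: M=179.5500, payoff=4.1690, prob=0.001063
DUDDUU: M=141.8445, payoff=4.1690, prob=0.001063
UUDDUU: M=188.5275, payoff=36.2902, prob=0.008153
DDUDUU: M=135.0900, payoff=4.1690, prob=0.001063
UDUDUU: M=179.5500, payoff=36.2902, prob=0.008153
DUUDUU: M=148.9367, payoff=36.2902, prob=0.008153
UUUDUU: M=197.9539, payoff=78.9829, prob=0.062506
DDDUUU: M=135.0900, payoff=4.1690, prob=0.001063
UDDUUU: M=179.5500, payoff=36.2902, prob=0.008153
DUDUUU: M=141.8445, payoff=36.2902, prob=0.008153
UUDUUU: M=188.5275, payoff=78.9829, prob=0.062506
DDUUUU: M=135.0900, payoff=36.2902, prob=0.008153
UDUUUU: M=179.5500, payoff=78.9829, prob=0.062506
DUUUUU: M=172.4129, payoff=78.9829, prob=0.062506
UUUUUU: M=229.1564, payoff=0.0000, prob=0.479211
Price = Σ prob·payoff / R^6 = 23.978418 / 1.126162 = 21.2921

price = 21.2921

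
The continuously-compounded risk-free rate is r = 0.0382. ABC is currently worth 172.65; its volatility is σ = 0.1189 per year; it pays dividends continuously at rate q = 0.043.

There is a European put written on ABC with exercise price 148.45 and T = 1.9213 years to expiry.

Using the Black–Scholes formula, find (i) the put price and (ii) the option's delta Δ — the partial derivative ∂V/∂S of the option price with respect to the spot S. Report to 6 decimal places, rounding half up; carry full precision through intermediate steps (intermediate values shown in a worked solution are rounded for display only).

price = 2.628791
Δ = -0.159189

σ√T = 0.1189·√1.9213 = 0.164808
d₁ = (ln(S/K) + (r−q+σ²/2)T) / (σ√T) = (ln(172.65/148.45) + (0.0382−0.043+0.1189²/2)·1.9213) / 0.164808 = (0.151018 + 0.004359) / 0.164808 = 0.942773
d₂ = d₁ − σ√T = 0.942773 − 0.164808 = 0.777964
e^{−rT} = 0.929235
e^{−qT} = 0.920705
N(−d₁) = 0.172899,  N(−d₂) = 0.218295
Put price V = K·e^{−rT}·N(−d₂) − S·e^{−qT}·N(−d₁) = 30.112695 − 27.483904 = 2.628791
Δ = −e^{−qT}·N(−d₁) = -0.159189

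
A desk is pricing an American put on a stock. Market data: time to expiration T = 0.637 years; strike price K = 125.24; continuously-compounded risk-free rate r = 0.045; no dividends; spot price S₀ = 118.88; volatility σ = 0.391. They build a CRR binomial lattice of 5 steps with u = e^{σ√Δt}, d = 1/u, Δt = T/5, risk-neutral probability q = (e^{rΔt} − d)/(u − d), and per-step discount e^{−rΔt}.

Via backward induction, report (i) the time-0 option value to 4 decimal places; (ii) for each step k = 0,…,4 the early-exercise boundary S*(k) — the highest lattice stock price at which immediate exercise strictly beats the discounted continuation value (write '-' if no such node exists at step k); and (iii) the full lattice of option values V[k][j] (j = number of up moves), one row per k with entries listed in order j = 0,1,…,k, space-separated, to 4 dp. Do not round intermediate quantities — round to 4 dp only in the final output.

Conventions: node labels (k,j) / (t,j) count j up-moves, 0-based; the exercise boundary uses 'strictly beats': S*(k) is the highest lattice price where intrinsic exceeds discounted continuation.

Δt=0.12740  u=1.14977  d=0.86974  q=0.48570  discount=0.99428
step 5 (expiry): payoffs max(K−S,0) = 66.0760 47.0271 21.8452 0.0000 0.0000 0.0000
step 4: (k=4,j=0): S=68.0249, K−S=57.2151, hold=56.4991 ⇒ V=57.2151 exercise | (k=4,j=1): S=89.9266, K−S=35.3134, hold=34.5974 ⇒ V=35.3134 exercise | (k=4,j=2): S=118.8800, K−S=6.3600, hold=11.1708 ⇒ V=11.1708 continue | (k=4,j=3): S=157.1554, K−S=0.0000, hold=0.0000 ⇒ V=0.0000 continue | (k=4,j=4): S=207.7541, K−S=0.0000, hold=0.0000 ⇒ V=0.0000 continue  boundary S*=89.9266
step 3: (k=3,j=0): S=78.2129, K−S=47.0271, hold=46.3112 ⇒ V=47.0271 exercise | (k=3,j=1): S=103.3948, K−S=21.8452, hold=23.4525 ⇒ V=23.4525 continue | (k=3,j=2): S=136.6844, K−S=0.0000, hold=5.7123 ⇒ V=5.7123 continue | (k=3,j=3): S=180.6922, K−S=0.0000, hold=0.0000 ⇒ V=0.0000 continue  boundary S*=78.2129
step 2: (k=2,j=0): S=89.9266, K−S=35.3134, hold=35.3736 ⇒ V=35.3736 continue | (k=2,j=1): S=118.8800, K−S=6.3600, hold=14.7513 ⇒ V=14.7513 continue | (k=2,j=2): S=157.1554, K−S=0.0000, hold=2.9211 ⇒ V=2.9211 continue  boundary S*=-
step 1: (k=1,j=0): S=103.3948, K−S=21.8452, hold=25.2124 ⇒ V=25.2124 continue | (k=1,j=1): S=136.6844, K−S=0.0000, hold=8.9539 ⇒ V=8.9539 continue  boundary S*=-
step 0: (k=0,j=0): S=118.8800, K−S=6.3600, hold=17.2167 ⇒ V=17.2167 continue  boundary S*=-

price = 17.2167
boundary = - - - 78.2129 89.9266
tree:
17.2167
25.2124 8.9539
35.3736 14.7513 2.9211
47.0271 23.4525 5.7123 0.0000
57.2151 35.3134 11.1708 0.0000 0.0000
66.0760 47.0271 21.8452 0.0000 0.0000 0.0000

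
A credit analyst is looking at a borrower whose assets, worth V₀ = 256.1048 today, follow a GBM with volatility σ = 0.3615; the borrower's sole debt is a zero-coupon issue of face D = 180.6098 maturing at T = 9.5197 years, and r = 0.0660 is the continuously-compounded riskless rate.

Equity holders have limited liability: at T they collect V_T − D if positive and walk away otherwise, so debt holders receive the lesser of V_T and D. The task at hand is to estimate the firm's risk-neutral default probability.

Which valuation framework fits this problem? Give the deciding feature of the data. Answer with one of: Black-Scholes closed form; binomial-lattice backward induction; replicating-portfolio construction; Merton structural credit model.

framework: Merton structural credit model

Key observation: a levered firm with one bullet debt due at 9.5197 years is the canonical structural-credit setup: equity is a call on the firm's assets struck at the face value.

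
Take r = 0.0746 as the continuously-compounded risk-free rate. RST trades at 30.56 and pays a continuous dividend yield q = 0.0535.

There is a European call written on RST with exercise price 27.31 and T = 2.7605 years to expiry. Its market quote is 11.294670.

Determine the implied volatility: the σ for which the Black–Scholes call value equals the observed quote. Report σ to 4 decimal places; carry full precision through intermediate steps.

sigma = 0.5875

At σ = 0.5875 the Black–Scholes value reproduces the quote:
σ√T = 0.5875·√2.7605 = 0.976117
d₁ = (ln(S/K) + (r−q+σ²/2)T) / (σ√T) = (ln(30.56/27.31) + (0.0746−0.0535+0.5875²/2)·2.7605) / 0.976117 = (0.112439 + 0.534648) / 0.976117 = 0.662920
d₂ = d₁ − σ√T = 0.662920 − 0.976117 = -0.313196
e^{−rT} = 0.813887
e^{−qT} = 0.862701
N(d₁) = 0.746309,  N(d₂) = 0.377066
V = S·e^{−qT}·N(d₁) − K·e^{−rT}·N(d₂) = 19.675809 − 8.381139 = 11.294670 (equal to the quote); since ∂V/∂σ > 0 for all σ, the implied volatility is unique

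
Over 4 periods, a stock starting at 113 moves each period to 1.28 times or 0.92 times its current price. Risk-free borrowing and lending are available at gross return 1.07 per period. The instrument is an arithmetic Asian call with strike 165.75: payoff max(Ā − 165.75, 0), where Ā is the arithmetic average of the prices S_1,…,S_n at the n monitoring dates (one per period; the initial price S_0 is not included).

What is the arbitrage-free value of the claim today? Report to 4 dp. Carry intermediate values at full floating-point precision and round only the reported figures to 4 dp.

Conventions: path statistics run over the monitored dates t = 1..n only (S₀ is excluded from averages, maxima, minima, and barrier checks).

Under the martingale measure an up-move has probability p* = 0.4167; value the claim as the probability-weighted average of per-path payoffs, discounted 4 periods at R = 1.07.
Enumerate all 2^4 = 16 price paths (U = up ×1.28, D = down ×0.92); each path with k up-moves has probability p*^k·(1−p*)^(4−k).
DDDD: Ā=92.1368, payoff=0.0000, prob=0.115789
UDDD: Ā=128.1904, payoff=0.0000, prob=0.082706
DUDD: Ā=118.0204, payoff=0.0000, prob=0.082706
UUDD: Ā=164.2023, payoff=0.0000, prob=0.059076
DDUD: Ā=108.6640, payoff=0.0000, prob=0.082706
UDUD: Ā=151.1847, payoff=0.0000, prob=0.059076
DUUD: Ā=141.0147, payoff=0.0000, prob=0.059076
UUUD: Ā=196.1943, payoff=30.4443, prob=0.042197
DDDU: Ā=100.0561, payoff=0.0000, prob=0.082706
UDDU: Ā=139.2085, payoff=0.0000, prob=0.059076
DUDU: Ā=129.0385, payoff=0.0000, prob=0.059076
UUDU: Ā=179.5318, payoff=13.7818, prob=0.042197
DDUU: Ā=119.6821, payoff=0.0000, prob=0.059076
UDUU: Ā=166.5142, payoff=0.7642, prob=0.042197
DUUU: Ā=156.3442, payoff=0.0000, prob=0.042197
UUUU: Ā=217.5224, payoff=51.7724, prob=0.030141
Price = Σ prob·payoff / R^4 = 3.458924 / 1.310796 = 2.6388

price = 2.6388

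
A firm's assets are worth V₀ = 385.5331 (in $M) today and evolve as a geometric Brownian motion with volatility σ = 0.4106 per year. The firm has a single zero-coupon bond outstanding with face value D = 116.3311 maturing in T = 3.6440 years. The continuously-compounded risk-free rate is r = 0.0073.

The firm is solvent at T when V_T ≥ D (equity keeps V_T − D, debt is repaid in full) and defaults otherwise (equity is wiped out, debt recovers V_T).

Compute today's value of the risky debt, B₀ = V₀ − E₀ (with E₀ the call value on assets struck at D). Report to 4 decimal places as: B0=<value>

B0=109.3487

Apply the equity-as-call identities (strike 116.3311, horizon 3.6440 years):
d₁ = [ln(V₀/D) + (r + σ²/2)T] / (σ√T)
   = [ln(385.5331/116.3311) + (0.0073 + 0.5·0.4106²)·3.6440] / (0.4106·√3.6440)
   = [1.198187 + 0.333776] / 0.783805 = 1.954520
d₂ = d₁ − σ√T = 1.954520 − 0.783805 = 1.170715
N(d₁) = 0.974680,  N(d₂) = 0.879143,  e^(−rT) = 0.973749
E₀ = V₀·N(d₁) − D·e^(−rT)·N(d₂)
   = 385.5331·0.974680 − 116.3311·0.973749·0.879143 = 276.184428
B₀ = V₀ − E₀ = 385.5331 − 276.184428 = 109.348672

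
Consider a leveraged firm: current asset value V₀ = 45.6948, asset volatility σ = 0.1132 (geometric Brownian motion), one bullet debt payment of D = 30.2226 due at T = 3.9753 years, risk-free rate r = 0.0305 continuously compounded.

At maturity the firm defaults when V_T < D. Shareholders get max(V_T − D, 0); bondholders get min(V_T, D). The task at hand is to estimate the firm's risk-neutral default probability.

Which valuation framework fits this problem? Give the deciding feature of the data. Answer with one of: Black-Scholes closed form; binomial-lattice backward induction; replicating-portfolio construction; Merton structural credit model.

Key observation: assets follow a GBM and default happens iff V_T < 30.2226; valuing claims on that split (equity as a call, risky debt as the residual) is the structural model's definition.

framework: Merton structural credit model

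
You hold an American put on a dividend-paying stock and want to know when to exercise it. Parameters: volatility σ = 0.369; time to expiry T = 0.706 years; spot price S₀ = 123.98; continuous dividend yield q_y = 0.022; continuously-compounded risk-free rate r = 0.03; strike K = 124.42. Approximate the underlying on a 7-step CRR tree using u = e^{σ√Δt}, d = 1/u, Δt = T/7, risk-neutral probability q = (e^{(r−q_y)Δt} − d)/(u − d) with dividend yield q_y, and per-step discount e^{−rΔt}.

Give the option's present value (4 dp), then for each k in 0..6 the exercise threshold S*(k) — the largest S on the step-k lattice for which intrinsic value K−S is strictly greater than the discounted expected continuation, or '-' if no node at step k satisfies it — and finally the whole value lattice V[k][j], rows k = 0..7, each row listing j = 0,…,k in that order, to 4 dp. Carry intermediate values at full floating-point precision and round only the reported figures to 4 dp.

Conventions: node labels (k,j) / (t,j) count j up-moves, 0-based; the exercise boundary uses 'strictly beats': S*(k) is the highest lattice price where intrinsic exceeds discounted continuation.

price = 15.5538
boundary = - - - - 77.5848 87.2309 98.0763
tree:
15.5538
21.5897 8.9598
29.0322 13.4744 4.0106
37.6394 19.6729 6.6867 1.0687
46.8352 27.6824 10.9167 2.0386 0.0000
55.4146 37.1891 17.3171 3.8887 0.0000 0.0000
63.0453 46.8352 26.3437 7.4179 0.0000 0.0000 0.0000
69.8322 55.4146 37.1891 14.1499 0.0000 0.0000 0.0000 0.0000

Δt=0.10086  u=1.12433  d=0.88942  q=0.47417  discount=0.99698
step 7 (expiry): payoffs max(K−S,0) = 69.8322 55.4146 37.1891 14.1499 0.0000 0.0000 0.0000 0.0000
step 6: (k=6,j=0): S=61.3747, K−S=63.0453, hold=62.8054 ⇒ V=63.0453 exercise | (k=6,j=1): S=77.5848, K−S=46.8352, hold=46.6312 ⇒ V=46.8352 exercise | (k=6,j=2): S=98.0763, K−S=26.3437, hold=26.1851 ⇒ V=26.3437 exercise | (k=6,j=3): S=123.9800, K−S=0.4400, hold=7.4179 ⇒ V=7.4179 continue | (k=6,j=4): S=156.7253, K−S=0.0000, hold=0.0000 ⇒ V=0.0000 continue | (k=6,j=5): S=198.1191, K−S=0.0000, hold=0.0000 ⇒ V=0.0000 continue | (k=6,j=6): S=250.4458, K−S=0.0000, hold=0.0000 ⇒ V=0.0000 continue  boundary S*=98.0763
step 5: (k=5,j=0): S=69.0054, K−S=55.4146, hold=55.1916 ⇒ V=55.4146 exercise | (k=5,j=1): S=87.2309, K−S=37.1891, hold=37.0065 ⇒ V=37.1891 exercise | (k=5,j=2): S=110.2701, K−S=14.1499, hold=17.3171 ⇒ V=17.3171 continue | (k=5,j=3): S=139.3944, K−S=0.0000, hold=3.8887 ⇒ V=3.8887 continue | (k=5,j=4): S=176.2109, K−S=0.0000, hold=0.0000 ⇒ V=0.0000 continue | (k=5,j=5): S=222.7512, K−S=0.0000, hold=0.0000 ⇒ V=0.0000 continue  boundary S*=87.2309
step 4: (k=4,j=0): S=77.5848, K−S=46.8352, hold=46.6312 ⇒ V=46.8352 exercise | (k=4,j=1): S=98.0763, K−S=26.3437, hold=27.6824 ⇒ V=27.6824 continue | (k=4,j=2): S=123.9800, K−S=0.4400, hold=10.9167 ⇒ V=10.9167 continue | (k=4,j=3): S=156.7253, K−S=0.0000, hold=2.0386 ⇒ V=2.0386 continue | (k=4,j=4): S=198.1191, K−S=0.0000, hold=0.0000 ⇒ V=0.0000 continue  boundary S*=77.5848
step 3: (k=3,j=0): S=87.2309, K−S=37.1891, hold=37.6394 ⇒ V=37.6394 continue | (k=3,j=1): S=110.2701, K−S=14.1499, hold=19.6729 ⇒ V=19.6729 continue | (k=3,j=2): S=139.3944, K−S=0.0000, hold=6.6867 ⇒ V=6.6867 continue | (k=3,j=3): S=176.2109, K−S=0.0000, hold=1.0687 ⇒ V=1.0687 continue  boundary S*=-
step 2: (k=2,j=0): S=98.0763, K−S=26.3437, hold=29.0322 ⇒ V=29.0322 continue | (k=2,j=1): S=123.9800, K−S=0.4400, hold=13.4744 ⇒ V=13.4744 continue | (k=2,j=2): S=156.7253, K−S=0.0000, hold=4.0106 ⇒ V=4.0106 continue  boundary S*=-
step 1: (k=1,j=0): S=110.2701, K−S=14.1499, hold=21.5897 ⇒ V=21.5897 continue | (k=1,j=1): S=139.3944, K−S=0.0000, hold=8.9598 ⇒ V=8.9598 continue  boundary S*=-
step 0: (k=0,j=0): S=123.9800, K−S=0.4400, hold=15.5538 ⇒ V=15.5538 continue  boundary S*=-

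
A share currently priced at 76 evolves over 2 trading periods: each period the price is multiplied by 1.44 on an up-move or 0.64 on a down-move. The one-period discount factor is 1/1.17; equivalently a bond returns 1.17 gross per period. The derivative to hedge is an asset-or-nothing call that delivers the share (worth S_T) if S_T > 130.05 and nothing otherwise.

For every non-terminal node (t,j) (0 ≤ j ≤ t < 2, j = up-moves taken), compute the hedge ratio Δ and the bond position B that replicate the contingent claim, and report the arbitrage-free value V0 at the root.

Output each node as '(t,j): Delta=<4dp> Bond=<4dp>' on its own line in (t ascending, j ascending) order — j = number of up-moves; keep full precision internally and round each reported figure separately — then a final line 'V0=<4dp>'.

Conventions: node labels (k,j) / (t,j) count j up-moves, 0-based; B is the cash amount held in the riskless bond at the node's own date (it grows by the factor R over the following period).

The replicating-portfolio and risk-neutral prices coincide; use p* = (1.17−0.64)/(1.44−0.64) = 0.6625 for the latter.
At maturity the claim pays: V(2,0)=0.0000, V(2,1)=0.0000, V(2,2)=157.5936
  t=1,j=0: stock 48.6400 → up 70.0416 (V=0.0000), down 31.1296 (V=0.0000). Price 0.0000; hedge Δ=0.0000, bond B=0.0000.
  t=1,j=1: stock 109.4400 → up 157.5936 (V=157.5936), down 70.0416 (V=0.0000). Price 89.2357; hedge Δ=1.8000, bond B=-107.7563.
  t=0,j=0: stock 76.0000 → up 109.4400 (V=89.2357), down 48.6400 (V=0.0000). Price 50.5288; hedge Δ=1.4677, bond B=-61.0159.
Sanity check at the root: Δ(0,0)·S0 + B(0,0) reproduces V0 = 50.5288.

(0,0): Delta=1.4677 Bond=-61.0159
(1,0): Delta=0.0000 Bond=0.0000
(1,1): Delta=1.8000 Bond=-107.7563
V0=50.5288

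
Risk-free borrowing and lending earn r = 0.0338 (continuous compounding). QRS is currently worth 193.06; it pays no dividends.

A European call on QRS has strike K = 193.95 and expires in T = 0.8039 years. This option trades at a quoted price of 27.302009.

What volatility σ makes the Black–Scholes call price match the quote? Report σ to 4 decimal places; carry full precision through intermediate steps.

At σ = 0.3691 the Black–Scholes value reproduces the quote:
σ√T = 0.3691·√0.8039 = 0.330937
d₁ = (ln(S/K) + (r+σ²/2)T) / (σ√T) = (ln(193.06/193.95) + (0.0338+0.3691²/2)·0.8039) / 0.330937 = (-0.004599 + 0.081931) / 0.330937 = 0.233676
d₂ = d₁ − σ√T = 0.233676 − 0.330937 = -0.097261
e^{−rT} = 0.973194
N(d₁) = 0.592382,  N(d₂) = 0.461260
V = S·N(d₁) − K·e^{−rT}·N(d₂) = 114.365228 − 87.063219 = 27.302009 (the quoted price), and the Black–Scholes price is strictly increasing in σ, so σ is unique

sigma = 0.3691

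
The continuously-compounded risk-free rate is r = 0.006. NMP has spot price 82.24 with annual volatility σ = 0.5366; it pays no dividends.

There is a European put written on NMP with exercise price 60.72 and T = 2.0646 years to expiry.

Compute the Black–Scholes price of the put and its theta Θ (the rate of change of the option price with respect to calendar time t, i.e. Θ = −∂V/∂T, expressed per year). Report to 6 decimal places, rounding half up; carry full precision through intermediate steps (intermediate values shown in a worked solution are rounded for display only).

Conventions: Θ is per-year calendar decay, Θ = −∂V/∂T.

σ√T = 0.5366·√2.0646 = 0.771025
d₁ = (ln(S/K) + (r+σ²/2)T) / (σ√T) = (ln(82.24/60.72) + (0.006+0.5366²/2)·2.0646) / 0.771025 = (0.303369 + 0.309628) / 0.771025 = 0.795040
d₂ = d₁ − σ√T = 0.795040 − 0.771025 = 0.024015
e^{−rT} = 0.987689
N(−d₁) = 0.213295,  N(−d₂) = 0.490420
Put price V = K·e^{−rT}·N(−d₂) − S·N(−d₁) = 29.411713 − 17.541380 = 11.870332
φ(d₁) = (1/√(2π))·e^{−d₁²/2} = 0.290840
Θ = −S·φ(d₁)·σ/(2√T) + r·K·e^{−rT}·N(−d₂) = −4.466213 + 0.176470 = -4.289743

price = 11.870332
Θ = -4.289743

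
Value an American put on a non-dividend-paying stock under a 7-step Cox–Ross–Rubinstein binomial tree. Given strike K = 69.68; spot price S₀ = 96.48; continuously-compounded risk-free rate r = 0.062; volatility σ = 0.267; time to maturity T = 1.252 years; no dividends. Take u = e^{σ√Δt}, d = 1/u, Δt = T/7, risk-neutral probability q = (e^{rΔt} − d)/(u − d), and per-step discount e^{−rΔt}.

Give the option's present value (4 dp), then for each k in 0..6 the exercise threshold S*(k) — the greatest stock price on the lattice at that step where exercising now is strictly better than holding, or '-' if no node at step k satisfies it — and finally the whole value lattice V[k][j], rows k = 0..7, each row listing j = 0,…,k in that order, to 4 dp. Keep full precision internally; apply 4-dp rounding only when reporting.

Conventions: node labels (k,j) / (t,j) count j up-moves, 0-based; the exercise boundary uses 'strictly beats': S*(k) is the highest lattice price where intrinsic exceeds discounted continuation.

Δt=0.17886, u=1.11954, d=0.89322, q=0.52107, disc=e^(-rΔt)=0.98897
k=7 terminal: V=max(K-S,0) → 25.9118 14.8222 0.9228 0.0000 0.0000 0.0000 0.0000 0.0000
k=6: j=0 S=49.0003 intr=20.6797 cont=19.9113 V=20.6797[EX]; j=1 S=61.4155 intr=8.2645 cont=7.4961 V=8.2645[EX]; j=2 S=76.9764 intr=0.0000 cont=0.4371 V=0.4371[hold]; j=3 S=96.4800 intr=0.0000 cont=0.0000 V=0.0000[hold]; j=4 S=120.9252 intr=0.0000 cont=0.0000 V=0.0000[hold]; j=5 S=151.5642 intr=0.0000 cont=0.0000 V=0.0000[hold]; j=6 S=189.9661 intr=0.0000 cont=0.0000 V=0.0000[hold]  S*(6)=61.4155
k=5: j=0 S=54.8578 intr=14.8222 cont=14.0538 V=14.8222[EX]; j=1 S=68.7572 intr=0.9228 cont=4.1397 V=4.1397[hold]; j=2 S=86.1782 intr=0.0000 cont=0.2070 V=0.2070[hold]; j=3 S=108.0133 intr=0.0000 cont=0.0000 V=0.0000[hold]; j=4 S=135.3807 intr=0.0000 cont=0.0000 V=0.0000[hold]; j=5 S=169.6822 intr=0.0000 cont=0.0000 V=0.0000[hold]  S*(5)=54.8578
k=4: j=0 S=61.4155 intr=8.2645 cont=9.1538 V=9.1538[hold]; j=1 S=76.9764 intr=0.0000 cont=2.0674 V=2.0674[hold]; j=2 S=96.4800 intr=0.0000 cont=0.0981 V=0.0981[hold]; j=3 S=120.9252 intr=0.0000 cont=0.0000 V=0.0000[hold]; j=4 S=151.5642 intr=0.0000 cont=0.0000 V=0.0000[hold]  S*(4)=-
k=3: j=0 S=68.7572 intr=0.9228 cont=5.4011 V=5.4011[hold]; j=1 S=86.1782 intr=0.0000 cont=1.0298 V=1.0298[hold]; j=2 S=108.0133 intr=0.0000 cont=0.0464 V=0.0464[hold]; j=3 S=135.3807 intr=0.0000 cont=0.0000 V=0.0000[hold]  S*(3)=-
k=2: j=0 S=76.9764 intr=0.0000 cont=3.0889 V=3.0889[hold]; j=1 S=96.4800 intr=0.0000 cont=0.5117 V=0.5117[hold]; j=2 S=120.9252 intr=0.0000 cont=0.0220 V=0.0220[hold]  S*(2)=-
k=1: j=0 S=86.1782 intr=0.0000 cont=1.7267 V=1.7267[hold]; j=1 S=108.0133 intr=0.0000 cont=0.2537 V=0.2537[hold]  S*(1)=-
k=0: j=0 S=96.4800 intr=0.0000 cont=0.9486 V=0.9486[hold]  S*(0)=-

price = 0.9486
boundary = - - - - - 54.8578 61.4155
tree:
0.9486
1.7267 0.2537
3.0889 0.5117 0.0220
5.4011 1.0298 0.0464 0.0000
9.1538 2.0674 0.0981 0.0000 0.0000
14.8222 4.1397 0.2070 0.0000 0.0000 0.0000
20.6797 8.2645 0.4371 0.0000 0.0000 0.0000 0.0000
25.9118 14.8222 0.9228 0.0000 0.0000 0.0000 0.0000 0.0000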